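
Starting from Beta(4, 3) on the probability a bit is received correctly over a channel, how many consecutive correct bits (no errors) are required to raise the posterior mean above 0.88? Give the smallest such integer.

k = 19

After k correct bits and 0 errors the posterior is Beta(4+k, 3), with mean (4+k)/(4+3+k).
Set (4+k)/(7+k) > 0.88 and solve: k > (0.88·7 − 4)/(1 − 0.88) = 18.000.
The smallest integer exceeding 18.000 is 19.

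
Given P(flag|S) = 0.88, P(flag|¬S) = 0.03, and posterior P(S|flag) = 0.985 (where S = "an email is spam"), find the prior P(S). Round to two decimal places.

In odds form, posterior odds = prior odds × likelihood ratio, so prior odds = posterior odds ÷ LR.
Posterior odds = 0.985/(1−0.985) = 65.6667. LR = 0.88/0.03 = 29.3333.
Prior odds = 65.6667/29.3333 = 2.2386, so P(S) = 2.2386/(1+2.2386) ≈ 0.69.

P(S) = 0.69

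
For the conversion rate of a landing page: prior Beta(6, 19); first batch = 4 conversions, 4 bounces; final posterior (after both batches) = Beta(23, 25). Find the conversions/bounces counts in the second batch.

Sequential conjugate updates are equivalent to a single update on the pooled data, so total successes = posterior α − prior α and total failures = posterior β − prior β.
Total across both batches: 23−6=17 conversions, 25−19=6 bounces.
Subtract the first batch: 17−4=13 conversions and 6−4=2 bounces.

13 conversions and 2 bounces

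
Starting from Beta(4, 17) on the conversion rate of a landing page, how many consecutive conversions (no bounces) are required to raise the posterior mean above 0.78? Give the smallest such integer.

k = 57

After k conversions and 0 bounces the posterior is Beta(4+k, 17), with mean (4+k)/(4+17+k).
Set (4+k)/(21+k) > 0.78 and solve: k > (0.78·21 − 4)/(1 − 0.78) = 56.273.
The smallest integer exceeding 56.273 is 57.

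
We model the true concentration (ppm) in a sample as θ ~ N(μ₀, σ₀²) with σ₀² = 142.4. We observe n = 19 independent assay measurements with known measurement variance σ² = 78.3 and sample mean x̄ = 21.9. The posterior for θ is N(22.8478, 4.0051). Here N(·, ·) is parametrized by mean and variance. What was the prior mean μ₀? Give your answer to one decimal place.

The posterior mean is a precision-weighted average: μ_n = (τ₀μ₀ + τ_data·x̄)/(τ₀+τ_data), with τ₀=1/σ₀² and τ_data=n/σ².
Here τ₀ = 1/142.4 = 0.007022 and τ_data = 19/78.3 = 0.242656, so τ_n = 0.249678.
Rearranging for μ₀: μ₀ = (μ_n·τ_n − τ_data·x̄)/τ₀ = (22.8478·0.249678 − 0.242656·21.9) / 0.007022 = 0.390427/0.007022 ≈ 55.6.

μ₀ = 55.6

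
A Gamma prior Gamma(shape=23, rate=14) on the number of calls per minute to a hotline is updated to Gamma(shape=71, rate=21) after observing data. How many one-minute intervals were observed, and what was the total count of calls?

Gamma–Poisson conjugacy: posterior shape = α + Σxᵢ, posterior rate = β + n.
Matching: Σxᵢ = 71 − 23 = 48 and n = 21 − 14 = 7.

n = 7 one-minute intervals with total 48 calls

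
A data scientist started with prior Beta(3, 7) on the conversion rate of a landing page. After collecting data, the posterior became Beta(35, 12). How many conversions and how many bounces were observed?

32 conversions and 5 bounces

Beta is conjugate to the binomial likelihood: posterior = Beta(a+s, b+f).
So s = 35 − 3 = 32 and f = 12 − 7 = 5.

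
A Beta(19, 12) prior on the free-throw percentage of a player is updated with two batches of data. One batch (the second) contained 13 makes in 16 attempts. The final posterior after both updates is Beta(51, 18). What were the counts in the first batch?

Sequential conjugate updates are equivalent to a single update on the pooled data, so total successes = posterior α − prior α and total failures = posterior β − prior β.
Total across both batches: 51−19=32 makes, 18−12=6 misses.
Subtract the second batch: 32−13=19 makes and 6−3=3 misses.

19 makes and 3 misses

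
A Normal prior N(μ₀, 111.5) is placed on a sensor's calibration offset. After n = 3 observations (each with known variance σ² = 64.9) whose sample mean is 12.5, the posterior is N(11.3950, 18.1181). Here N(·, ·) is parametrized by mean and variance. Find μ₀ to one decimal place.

μ₀ = 5.7

With known observation variance, the Normal–Normal posterior has precision τ_n = τ₀ + n/σ² and mean μ_n = (τ₀μ₀ + (n/σ²)x̄)/τ_n.
Here τ₀ = 1/111.5 = 0.008969 and τ_data = 3/64.9 = 0.046225, so τ_n = 0.055194.
Rearranging for μ₀: μ₀ = (μ_n·τ_n − τ_data·x̄)/τ₀ = (11.3950·0.055194 − 0.046225·12.5) / 0.008969 = 0.051123/0.008969 ≈ 5.7.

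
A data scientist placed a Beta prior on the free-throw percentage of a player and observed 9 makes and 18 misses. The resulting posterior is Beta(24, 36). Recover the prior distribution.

Beta(15, 18)

Beta is conjugate to the binomial likelihood: posterior = Beta(a+s, b+f).
So a = 24 − 9 = 15 and b = 36 − 18 = 18.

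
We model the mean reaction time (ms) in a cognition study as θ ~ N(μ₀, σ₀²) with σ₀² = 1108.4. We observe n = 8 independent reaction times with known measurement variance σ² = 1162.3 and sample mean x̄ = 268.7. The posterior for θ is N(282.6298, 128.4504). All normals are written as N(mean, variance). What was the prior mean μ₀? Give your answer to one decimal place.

μ₀ = 388.9

With known observation variance, the Normal–Normal posterior has precision τ_n = τ₀ + n/σ² and mean μ_n = (τ₀μ₀ + (n/σ²)x̄)/τ_n.
Here τ₀ = 1/1108.4 = 0.000902 and τ_data = 8/1162.3 = 0.006883, so τ_n = 0.007785.
Rearranging for μ₀: μ₀ = (μ_n·τ_n − τ_data·x̄)/τ₀ = (282.6298·0.007785 − 0.006883·268.7) / 0.000902 = 0.350811/0.000902 ≈ 388.9.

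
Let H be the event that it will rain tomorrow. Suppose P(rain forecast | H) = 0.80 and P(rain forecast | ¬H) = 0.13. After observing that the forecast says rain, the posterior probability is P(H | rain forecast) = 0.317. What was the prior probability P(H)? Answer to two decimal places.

Bayes' rule in odds form gives O(H|E) = O(H)·[P(E|H)/P(E|¬H)], hence O(H) = O(H|E)/LR.
Posterior odds = 0.317/(1−0.317) = 0.4641. LR = 0.80/0.13 = 6.1538.
Prior odds = 0.4641/6.1538 = 0.0754, so P(H) = 0.0754/(1+0.0754) ≈ 0.07.

P(H) = 0.07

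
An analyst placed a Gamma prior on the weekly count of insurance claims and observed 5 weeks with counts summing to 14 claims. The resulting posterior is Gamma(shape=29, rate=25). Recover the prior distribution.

A Gamma(α, β) prior (rate parametrization) on a Poisson rate with n observations summing to S gives posterior Gamma(α+S, β+n).
So α = 29 − 14 = 15 and β = 25 − 5 = 20.

Gamma(shape=15, rate=20)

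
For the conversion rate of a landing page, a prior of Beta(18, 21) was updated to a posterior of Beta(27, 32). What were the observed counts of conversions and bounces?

A Beta(a, b) prior with s successes and f failures in binomial data gives a Beta(a+s, b+f) posterior.
So s = 27 − 18 = 9 and f = 32 − 21 = 11.

9 conversions and 11 bounces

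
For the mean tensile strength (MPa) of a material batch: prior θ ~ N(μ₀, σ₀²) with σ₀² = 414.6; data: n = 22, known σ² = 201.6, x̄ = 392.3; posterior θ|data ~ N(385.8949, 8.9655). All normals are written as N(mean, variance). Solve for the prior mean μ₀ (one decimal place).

With known observation variance, the Normal–Normal posterior has precision τ_n = τ₀ + n/σ² and mean μ_n = (τ₀μ₀ + (n/σ²)x̄)/τ_n.
Here τ₀ = 1/414.6 = 0.002412 and τ_data = 22/201.6 = 0.109127, so τ_n = 0.111539.
Rearranging for μ₀: μ₀ = (μ_n·τ_n − τ_data·x̄)/τ₀ = (385.8949·0.111539 − 0.109127·392.3) / 0.002412 = 0.231809/0.002412 ≈ 96.1.

μ₀ = 96.1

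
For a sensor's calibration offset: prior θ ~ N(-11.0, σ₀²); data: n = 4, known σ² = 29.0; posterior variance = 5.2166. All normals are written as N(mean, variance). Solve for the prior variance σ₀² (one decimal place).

Posterior precision equals prior precision plus data precision: 1/σ_n² = 1/σ₀² + n/σ².
So 1/σ₀² = 1/5.2166 − 4/29.0 = 0.191696 − 0.137931 = 0.053765.
Hence σ₀² = 1/0.053765 ≈ 18.6.

σ₀² = 18.6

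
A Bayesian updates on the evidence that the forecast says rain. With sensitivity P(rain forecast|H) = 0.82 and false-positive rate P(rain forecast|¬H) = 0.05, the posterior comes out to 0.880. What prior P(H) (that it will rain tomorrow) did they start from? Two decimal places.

In odds form, posterior odds = prior odds × likelihood ratio, so prior odds = posterior odds ÷ LR.
Posterior odds = 0.880/(1−0.880) = 7.3333. LR = 0.82/0.05 = 16.4000.
Prior odds = 7.3333/16.4000 = 0.4472, so P(H) = 0.4472/(1+0.4472) ≈ 0.31.

P(H) = 0.31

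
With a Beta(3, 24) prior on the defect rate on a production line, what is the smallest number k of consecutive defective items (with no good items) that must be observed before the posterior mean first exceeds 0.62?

k = 37

After k defective items and 0 good items the posterior is Beta(3+k, 24), with mean (3+k)/(3+24+k).
Set (3+k)/(27+k) > 0.62 and solve: k > (0.62·27 − 3)/(1 − 0.62) = 36.158.
The smallest integer exceeding 36.158 is 37.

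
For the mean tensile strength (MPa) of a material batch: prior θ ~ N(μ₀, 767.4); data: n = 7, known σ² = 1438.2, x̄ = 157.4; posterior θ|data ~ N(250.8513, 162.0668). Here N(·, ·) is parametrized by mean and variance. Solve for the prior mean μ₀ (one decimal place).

The posterior mean is a precision-weighted average: μ_n = (τ₀μ₀ + τ_data·x̄)/(τ₀+τ_data), with τ₀=1/σ₀² and τ_data=n/σ².
Here τ₀ = 1/767.4 = 0.001303 and τ_data = 7/1438.2 = 0.004867, so τ_n = 0.006170.
Rearranging for μ₀: μ₀ = (μ_n·τ_n − τ_data·x̄)/τ₀ = (250.8513·0.006170 − 0.004867·157.4) / 0.001303 = 0.781687/0.001303 ≈ 599.9.

μ₀ = 599.9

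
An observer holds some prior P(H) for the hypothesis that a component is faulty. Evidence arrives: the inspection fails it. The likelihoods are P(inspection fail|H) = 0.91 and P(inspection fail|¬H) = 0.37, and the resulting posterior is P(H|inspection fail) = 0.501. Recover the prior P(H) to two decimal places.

P(H) = 0.29

In odds form, posterior odds = prior odds × likelihood ratio, so prior odds = posterior odds ÷ LR.
Posterior odds = 0.501/(1−0.501) = 1.0040. LR = 0.91/0.37 = 2.4595.
Prior odds = 1.0040/2.4595 = 0.4082, so P(H) = 0.4082/(1+0.4082) ≈ 0.29.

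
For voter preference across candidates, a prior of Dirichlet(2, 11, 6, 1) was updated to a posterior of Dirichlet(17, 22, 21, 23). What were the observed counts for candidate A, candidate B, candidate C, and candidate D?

counts (15, 11, 15, 22)

For a Dirichlet(α) prior with multinomial counts c, the posterior is Dirichlet(α + c) componentwise.
Counts are posterior − prior componentwise: 17−2=15, 22−11=11, 21−6=15, 23−1=22.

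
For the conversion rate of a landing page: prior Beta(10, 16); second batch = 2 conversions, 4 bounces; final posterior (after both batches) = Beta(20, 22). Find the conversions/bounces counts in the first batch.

Because Beta–binomial updating is additive in the counts, the combined data contributed (α_post−α_prior, β_post−β_prior) successes and failures.
Total across both batches: 20−10=10 conversions, 22−16=6 bounces.
Subtract the second batch: 10−2=8 conversions and 6−4=2 bounces.

8 conversions and 2 bounces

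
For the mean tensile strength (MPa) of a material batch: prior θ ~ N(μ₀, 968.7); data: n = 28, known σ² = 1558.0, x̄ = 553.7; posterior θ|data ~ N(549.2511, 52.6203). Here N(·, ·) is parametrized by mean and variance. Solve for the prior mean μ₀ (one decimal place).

μ₀ = 471.8

The posterior mean is a precision-weighted average: μ_n = (τ₀μ₀ + τ_data·x̄)/(τ₀+τ_data), with τ₀=1/σ₀² and τ_data=n/σ².
Here τ₀ = 1/968.7 = 0.001032 and τ_data = 28/1558.0 = 0.017972, so τ_n = 0.019004.
Rearranging for μ₀: μ₀ = (μ_n·τ_n − τ_data·x̄)/τ₀ = (549.2511·0.019004 − 0.017972·553.7) / 0.001032 = 0.486872/0.001032 ≈ 471.8.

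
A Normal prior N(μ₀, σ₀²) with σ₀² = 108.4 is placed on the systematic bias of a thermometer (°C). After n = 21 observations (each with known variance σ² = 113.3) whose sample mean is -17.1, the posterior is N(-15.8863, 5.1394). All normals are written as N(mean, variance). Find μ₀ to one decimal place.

With known observation variance, the Normal–Normal posterior has precision τ_n = τ₀ + n/σ² and mean μ_n = (τ₀μ₀ + (n/σ²)x̄)/τ_n.
Here τ₀ = 1/108.4 = 0.009225 and τ_data = 21/113.3 = 0.185349, so τ_n = 0.194574.
Rearranging for μ₀: μ₀ = (μ_n·τ_n − τ_data·x̄)/τ₀ = (-15.8863·0.194574 − 0.185349·-17.1) / 0.009225 = 0.078407/0.009225 ≈ 8.5.

μ₀ = 8.5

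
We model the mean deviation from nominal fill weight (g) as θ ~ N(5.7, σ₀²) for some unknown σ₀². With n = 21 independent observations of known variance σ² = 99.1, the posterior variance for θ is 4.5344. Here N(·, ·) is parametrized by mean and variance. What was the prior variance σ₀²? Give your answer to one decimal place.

Posterior precision equals prior precision plus data precision: 1/σ_n² = 1/σ₀² + n/σ².
So 1/σ₀² = 1/4.5344 − 21/99.1 = 0.220536 − 0.211907 = 0.008629.
Hence σ₀² = 1/0.008629 ≈ 115.9.

σ₀² = 115.9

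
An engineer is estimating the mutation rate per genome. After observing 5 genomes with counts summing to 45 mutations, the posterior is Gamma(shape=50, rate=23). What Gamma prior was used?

Gamma–Poisson conjugacy: posterior shape = α + Σxᵢ, posterior rate = β + n.
So α = 50 − 45 = 5 and β = 23 − 5 = 18.

Gamma(shape=5, rate=18)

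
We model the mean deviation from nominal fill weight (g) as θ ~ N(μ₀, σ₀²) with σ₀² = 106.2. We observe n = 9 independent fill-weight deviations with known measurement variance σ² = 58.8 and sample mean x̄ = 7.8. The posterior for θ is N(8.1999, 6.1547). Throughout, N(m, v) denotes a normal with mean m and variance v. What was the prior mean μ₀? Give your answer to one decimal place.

μ₀ = 14.7

With known observation variance, the Normal–Normal posterior has precision τ_n = τ₀ + n/σ² and mean μ_n = (τ₀μ₀ + (n/σ²)x̄)/τ_n.
Here τ₀ = 1/106.2 = 0.009416 and τ_data = 9/58.8 = 0.153061, so τ_n = 0.162477.
Rearranging for μ₀: μ₀ = (μ_n·τ_n − τ_data·x̄)/τ₀ = (8.1999·0.162477 − 0.153061·7.8) / 0.009416 = 0.138419/0.009416 ≈ 14.7.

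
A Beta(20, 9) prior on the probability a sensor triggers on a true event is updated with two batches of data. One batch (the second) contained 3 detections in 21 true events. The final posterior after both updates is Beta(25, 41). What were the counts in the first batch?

Sequential conjugate updates are equivalent to a single update on the pooled data, so total successes = posterior α − prior α and total failures = posterior β − prior β.
Total across both batches: 25−20=5 detections, 41−9=32 misses.
Subtract the second batch: 5−3=2 detections and 32−18=14 misses.

2 detections and 14 misses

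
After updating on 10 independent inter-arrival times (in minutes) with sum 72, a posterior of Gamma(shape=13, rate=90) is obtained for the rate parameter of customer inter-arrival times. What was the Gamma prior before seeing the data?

Gamma(shape=3, rate=18)

For an exponential likelihood with a Gamma(α, β) prior on the rate, n observations with total T give posterior Gamma(α+n, β+T).
So α = 13 − 10 = 3 and β = 90 − 72 = 18.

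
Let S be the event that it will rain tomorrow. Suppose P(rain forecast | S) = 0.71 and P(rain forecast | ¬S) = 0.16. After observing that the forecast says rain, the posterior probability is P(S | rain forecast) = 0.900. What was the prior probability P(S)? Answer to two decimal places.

In odds form, posterior odds = prior odds × likelihood ratio, so prior odds = posterior odds ÷ LR.
Posterior odds = 0.900/(1−0.900) = 9.0000. LR = 0.71/0.16 = 4.4375.
Prior odds = 9.0000/4.4375 = 2.0282, so P(S) = 2.0282/(1+2.0282) ≈ 0.67.

P(S) = 0.67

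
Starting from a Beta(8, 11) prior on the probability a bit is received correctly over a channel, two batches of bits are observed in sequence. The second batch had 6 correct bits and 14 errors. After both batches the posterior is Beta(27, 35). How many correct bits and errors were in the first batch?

Because Beta–binomial updating is additive in the counts, the combined data contributed (α_post−α_prior, β_post−β_prior) successes and failures.
Total across both batches: 27−8=19 correct bits, 35−11=24 errors.
Subtract the second batch: 19−6=13 correct bits and 24−14=10 errors.

13 correct bits and 10 errors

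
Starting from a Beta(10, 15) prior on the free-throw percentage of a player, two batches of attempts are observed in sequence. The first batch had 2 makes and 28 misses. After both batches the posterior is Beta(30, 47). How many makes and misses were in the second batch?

18 makes and 4 misses

Sequential conjugate updates are equivalent to a single update on the pooled data, so total successes = posterior α − prior α and total failures = posterior β − prior β.
Total across both batches: 30−10=20 makes, 47−15=32 misses.
Subtract the first batch: 20−2=18 makes and 32−28=4 misses.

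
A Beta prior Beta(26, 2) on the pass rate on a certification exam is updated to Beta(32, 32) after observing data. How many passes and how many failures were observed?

6 passes and 30 failures

Under Beta–binomial conjugacy the posterior parameters are (a+s, b+f).
So s = 32 − 26 = 6 and f = 32 − 2 = 30.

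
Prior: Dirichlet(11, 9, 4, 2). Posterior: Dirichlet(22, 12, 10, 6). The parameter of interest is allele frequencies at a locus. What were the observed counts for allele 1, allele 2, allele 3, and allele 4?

For a Dirichlet(α) prior with multinomial counts c, the posterior is Dirichlet(α + c) componentwise.
Counts are posterior − prior componentwise: 22−11=11, 12−9=3, 10−4=6, 6−2=4.

counts (11, 3, 6, 4)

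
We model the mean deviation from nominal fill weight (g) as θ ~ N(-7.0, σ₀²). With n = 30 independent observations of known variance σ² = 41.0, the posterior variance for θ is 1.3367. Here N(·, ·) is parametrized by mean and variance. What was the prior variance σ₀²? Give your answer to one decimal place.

σ₀² = 61.0

For the Normal–Normal model with known σ², precisions add: τ_n = τ₀ + n/σ².
So 1/σ₀² = 1/1.3367 − 30/41.0 = 0.748111 − 0.731707 = 0.016404.
Hence σ₀² = 1/0.016404 ≈ 61.0.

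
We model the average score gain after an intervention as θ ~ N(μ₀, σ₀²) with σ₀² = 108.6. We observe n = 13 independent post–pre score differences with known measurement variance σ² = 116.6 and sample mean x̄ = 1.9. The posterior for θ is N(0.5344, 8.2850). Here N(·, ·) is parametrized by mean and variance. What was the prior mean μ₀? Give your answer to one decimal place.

μ₀ = -16.0

With known observation variance, the Normal–Normal posterior has precision τ_n = τ₀ + n/σ² and mean μ_n = (τ₀μ₀ + (n/σ²)x̄)/τ_n.
Here τ₀ = 1/108.6 = 0.009208 and τ_data = 13/116.6 = 0.111492, so τ_n = 0.120700.
Rearranging for μ₀: μ₀ = (μ_n·τ_n − τ_data·x̄)/τ₀ = (0.5344·0.120700 − 0.111492·1.9) / 0.009208 = -0.147333/0.009208 ≈ -16.0.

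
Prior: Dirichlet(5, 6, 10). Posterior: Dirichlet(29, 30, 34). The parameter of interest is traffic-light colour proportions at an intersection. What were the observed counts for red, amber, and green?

For a Dirichlet(α) prior with multinomial counts c, the posterior is Dirichlet(α + c) componentwise.
Counts are posterior − prior componentwise: 29−5=24, 30−6=24, 34−10=24.

counts (24, 24, 24)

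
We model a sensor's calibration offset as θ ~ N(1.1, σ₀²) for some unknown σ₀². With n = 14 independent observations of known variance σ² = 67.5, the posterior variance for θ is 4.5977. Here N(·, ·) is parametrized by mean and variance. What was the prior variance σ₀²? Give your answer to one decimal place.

For the Normal–Normal model with known σ², precisions add: τ_n = τ₀ + n/σ².
So 1/σ₀² = 1/4.5977 − 14/67.5 = 0.217500 − 0.207407 = 0.010093.
Hence σ₀² = 1/0.010093 ≈ 99.1.

σ₀² = 99.1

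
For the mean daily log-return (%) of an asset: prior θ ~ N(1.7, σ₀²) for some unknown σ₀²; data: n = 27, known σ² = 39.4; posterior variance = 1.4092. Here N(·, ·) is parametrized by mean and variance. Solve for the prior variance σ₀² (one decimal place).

σ₀² = 41.1

For the Normal–Normal model with known σ², precisions add: τ_n = τ₀ + n/σ².
So 1/σ₀² = 1/1.4092 − 27/39.4 = 0.709622 − 0.685279 = 0.024343.
Hence σ₀² = 1/0.024343 ≈ 41.1.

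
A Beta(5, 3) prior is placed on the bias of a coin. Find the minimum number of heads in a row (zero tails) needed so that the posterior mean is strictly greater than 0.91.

k = 26

After k heads and 0 tails the posterior is Beta(5+k, 3), with mean (5+k)/(5+3+k).
Set (5+k)/(8+k) > 0.91 and solve: k > (0.91·8 − 5)/(1 − 0.91) = 25.333.
The smallest integer exceeding 25.333 is 26.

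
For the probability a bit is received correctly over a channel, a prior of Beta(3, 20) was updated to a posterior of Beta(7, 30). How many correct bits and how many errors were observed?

Beta is conjugate to the binomial likelihood: posterior = Beta(a+s, b+f).
So s = 7 − 3 = 4 and f = 30 − 20 = 10.

4 correct bits and 10 errors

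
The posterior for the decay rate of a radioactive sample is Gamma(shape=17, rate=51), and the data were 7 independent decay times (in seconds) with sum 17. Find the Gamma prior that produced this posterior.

Gamma(shape=10, rate=34)

For an exponential likelihood with a Gamma(α, β) prior on the rate, n observations with total T give posterior Gamma(α+n, β+T).
So α = 17 − 7 = 10 and β = 51 − 17 = 34.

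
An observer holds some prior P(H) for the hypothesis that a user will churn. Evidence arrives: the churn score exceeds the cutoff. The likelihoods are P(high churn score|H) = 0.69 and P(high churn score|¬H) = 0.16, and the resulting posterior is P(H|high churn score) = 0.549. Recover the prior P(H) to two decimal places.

P(H) = 0.22

Bayes' rule in odds form gives O(H|E) = O(H)·[P(E|H)/P(E|¬H)], hence O(H) = O(H|E)/LR.
Posterior odds = 0.549/(1−0.549) = 1.2173. LR = 0.69/0.16 = 4.3125.
Prior odds = 1.2173/4.3125 = 0.2823, so P(H) = 0.2823/(1+0.2823) ≈ 0.22.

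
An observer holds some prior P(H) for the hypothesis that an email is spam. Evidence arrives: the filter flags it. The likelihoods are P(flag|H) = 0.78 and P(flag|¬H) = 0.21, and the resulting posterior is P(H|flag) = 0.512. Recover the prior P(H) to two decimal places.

P(H) = 0.22

Bayes' rule in odds form gives O(H|E) = O(H)·[P(E|H)/P(E|¬H)], hence O(H) = O(H|E)/LR.
Posterior odds = 0.512/(1−0.512) = 1.0492. LR = 0.78/0.21 = 3.7143.
Prior odds = 1.0492/3.7143 = 0.2825, so P(H) = 0.2825/(1+0.2825) ≈ 0.22.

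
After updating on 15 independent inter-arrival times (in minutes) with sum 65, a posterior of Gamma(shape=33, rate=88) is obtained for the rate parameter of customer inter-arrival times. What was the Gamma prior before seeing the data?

For an exponential likelihood with a Gamma(α, β) prior on the rate, n observations with total T give posterior Gamma(α+n, β+T).
So α = 33 − 15 = 18 and β = 88 − 65 = 23.

Gamma(shape=18, rate=23)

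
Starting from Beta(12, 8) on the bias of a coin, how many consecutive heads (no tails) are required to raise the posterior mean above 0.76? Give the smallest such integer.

After k heads and 0 tails the posterior is Beta(12+k, 8), with mean (12+k)/(12+8+k).
Set (12+k)/(20+k) > 0.76 and solve: k > (0.76·20 − 12)/(1 − 0.76) = 13.333.
The smallest integer exceeding 13.333 is 14.

k = 14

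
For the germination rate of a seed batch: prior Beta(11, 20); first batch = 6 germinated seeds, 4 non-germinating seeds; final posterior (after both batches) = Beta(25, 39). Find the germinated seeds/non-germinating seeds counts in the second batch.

Because Beta–binomial updating is additive in the counts, the combined data contributed (α_post−α_prior, β_post−β_prior) successes and failures.
Total across both batches: 25−11=14 germinated seeds, 39−20=19 non-germinating seeds.
Subtract the first batch: 14−6=8 germinated seeds and 19−4=15 non-germinating seeds.

8 germinated seeds and 15 non-germinating seeds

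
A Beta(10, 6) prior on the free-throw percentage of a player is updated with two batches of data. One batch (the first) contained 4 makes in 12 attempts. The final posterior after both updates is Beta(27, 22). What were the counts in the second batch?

13 makes and 8 misses

Sequential conjugate updates are equivalent to a single update on the pooled data, so total successes = posterior α − prior α and total failures = posterior β − prior β.
Total across both batches: 27−10=17 makes, 22−6=16 misses.
Subtract the first batch: 17−4=13 makes and 16−8=8 misses.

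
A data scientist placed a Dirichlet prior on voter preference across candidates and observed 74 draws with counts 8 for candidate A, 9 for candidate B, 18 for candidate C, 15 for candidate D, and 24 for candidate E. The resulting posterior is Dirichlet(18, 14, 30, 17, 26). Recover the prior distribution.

For a Dirichlet(α) prior with multinomial counts c, the posterior is Dirichlet(α + c) componentwise.
Subtract each count from the matching posterior parameter: 18−8=10, 14−9=5, 30−18=12, 17−15=2, 26−24=2.

Dirichlet(10, 5, 12, 2, 2)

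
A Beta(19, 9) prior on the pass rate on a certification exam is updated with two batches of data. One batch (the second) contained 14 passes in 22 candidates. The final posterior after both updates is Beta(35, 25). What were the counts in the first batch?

Sequential conjugate updates are equivalent to a single update on the pooled data, so total successes = posterior α − prior α and total failures = posterior β − prior β.
Total across both batches: 35−19=16 passes, 25−9=16 failures.
Subtract the second batch: 16−14=2 passes and 16−8=8 failures.

2 passes and 8 failures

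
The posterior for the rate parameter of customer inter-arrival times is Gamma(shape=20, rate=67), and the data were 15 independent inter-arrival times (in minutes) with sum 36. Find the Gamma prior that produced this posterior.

Gamma–exponential conjugacy: posterior shape = α + n, posterior rate = β + Σtᵢ.
So α = 20 − 15 = 5 and β = 67 − 36 = 31.

Gamma(shape=5, rate=31)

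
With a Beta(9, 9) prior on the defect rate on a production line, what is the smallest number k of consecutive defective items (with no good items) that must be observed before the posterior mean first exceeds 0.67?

After k defective items and 0 good items the posterior is Beta(9+k, 9), with mean (9+k)/(9+9+k).
Set (9+k)/(18+k) > 0.67 and solve: k > (0.67·18 − 9)/(1 − 0.67) = 9.273.
The smallest integer exceeding 9.273 is 10.

k = 10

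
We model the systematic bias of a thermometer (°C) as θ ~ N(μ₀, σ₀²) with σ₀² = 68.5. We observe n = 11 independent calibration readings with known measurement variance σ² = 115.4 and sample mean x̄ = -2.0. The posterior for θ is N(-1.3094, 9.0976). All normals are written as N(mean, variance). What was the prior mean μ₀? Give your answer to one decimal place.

With known observation variance, the Normal–Normal posterior has precision τ_n = τ₀ + n/σ² and mean μ_n = (τ₀μ₀ + (n/σ²)x̄)/τ_n.
Here τ₀ = 1/68.5 = 0.014599 and τ_data = 11/115.4 = 0.095321, so τ_n = 0.109920.
Rearranging for μ₀: μ₀ = (μ_n·τ_n − τ_data·x̄)/τ₀ = (-1.3094·0.109920 − 0.095321·-2.0) / 0.014599 = 0.046713/0.014599 ≈ 3.2.

μ₀ = 3.2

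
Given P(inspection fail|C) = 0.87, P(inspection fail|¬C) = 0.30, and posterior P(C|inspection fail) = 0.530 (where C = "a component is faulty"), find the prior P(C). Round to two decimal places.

In odds form, posterior odds = prior odds × likelihood ratio, so prior odds = posterior odds ÷ LR.
Posterior odds = 0.530/(1−0.530) = 1.1277. LR = 0.87/0.30 = 2.9000.
Prior odds = 1.1277/2.9000 = 0.3889, so P(C) = 0.3889/(1+0.3889) ≈ 0.28.

P(C) = 0.28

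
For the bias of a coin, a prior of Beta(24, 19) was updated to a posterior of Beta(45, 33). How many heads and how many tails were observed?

A Beta(α, β) prior with s successes and f failures in binomial data gives a Beta(α+s, β+f) posterior.
Match parameters: s=45−24=21, f=33−19=14.

21 heads and 14 tails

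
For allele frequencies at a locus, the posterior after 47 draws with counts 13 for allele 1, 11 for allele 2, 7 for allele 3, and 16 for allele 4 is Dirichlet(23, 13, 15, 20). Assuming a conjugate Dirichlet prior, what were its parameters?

Dirichlet(10, 2, 8, 4)

For a Dirichlet(α) prior with multinomial counts c, the posterior is Dirichlet(α + c) componentwise.
Subtract each count from the matching posterior parameter: 23−13=10, 13−11=2, 15−7=8, 20−16=4.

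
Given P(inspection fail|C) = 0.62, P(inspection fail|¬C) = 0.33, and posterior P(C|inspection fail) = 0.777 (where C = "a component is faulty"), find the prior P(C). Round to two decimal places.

In odds form, posterior odds = prior odds × likelihood ratio, so prior odds = posterior odds ÷ LR.
Posterior odds = 0.777/(1−0.777) = 3.4843. LR = 0.62/0.33 = 1.8788.
Prior odds = 3.4843/1.8788 = 1.8545, so P(C) = 1.8545/(1+1.8545) ≈ 0.65.

P(C) = 0.65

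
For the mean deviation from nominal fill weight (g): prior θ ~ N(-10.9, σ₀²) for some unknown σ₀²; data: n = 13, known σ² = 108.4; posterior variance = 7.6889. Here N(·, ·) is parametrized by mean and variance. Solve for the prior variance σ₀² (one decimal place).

σ₀² = 98.7

For the Normal–Normal model with known σ², precisions add: τ_n = τ₀ + n/σ².
So 1/σ₀² = 1/7.6889 − 13/108.4 = 0.130058 − 0.119926 = 0.010132.
Hence σ₀² = 1/0.010132 ≈ 98.7.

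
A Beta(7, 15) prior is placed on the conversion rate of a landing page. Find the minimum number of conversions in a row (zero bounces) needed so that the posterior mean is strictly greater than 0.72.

After k conversions and 0 bounces the posterior is Beta(7+k, 15), with mean (7+k)/(7+15+k).
Set (7+k)/(22+k) > 0.72 and solve: k > (0.72·22 − 7)/(1 − 0.72) = 31.571.
The smallest integer exceeding 31.571 is 32, and checking k=32: (39)/(54) = 0.7222 > 0.72.

k = 32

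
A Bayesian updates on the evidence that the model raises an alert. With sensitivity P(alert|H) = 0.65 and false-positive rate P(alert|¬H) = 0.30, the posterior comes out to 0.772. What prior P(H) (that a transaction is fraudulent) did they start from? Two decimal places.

In odds form, posterior odds = prior odds × likelihood ratio, so prior odds = posterior odds ÷ LR.
Posterior odds = 0.772/(1−0.772) = 3.3860. LR = 0.65/0.30 = 2.1667.
Prior odds = 3.3860/2.1667 = 1.5627, so P(H) = 1.5627/(1+1.5627) ≈ 0.61.

P(H) = 0.61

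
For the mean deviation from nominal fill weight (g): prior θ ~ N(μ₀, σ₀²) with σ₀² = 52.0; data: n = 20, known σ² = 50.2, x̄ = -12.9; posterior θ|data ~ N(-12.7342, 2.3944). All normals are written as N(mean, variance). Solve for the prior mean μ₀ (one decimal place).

μ₀ = -9.3

With known observation variance, the Normal–Normal posterior has precision τ_n = τ₀ + n/σ² and mean μ_n = (τ₀μ₀ + (n/σ²)x̄)/τ_n.
Here τ₀ = 1/52.0 = 0.019231 and τ_data = 20/50.2 = 0.398406, so τ_n = 0.417637.
Rearranging for μ₀: μ₀ = (μ_n·τ_n − τ_data·x̄)/τ₀ = (-12.7342·0.417637 − 0.398406·-12.9) / 0.019231 = -0.178836/0.019231 ≈ -9.3.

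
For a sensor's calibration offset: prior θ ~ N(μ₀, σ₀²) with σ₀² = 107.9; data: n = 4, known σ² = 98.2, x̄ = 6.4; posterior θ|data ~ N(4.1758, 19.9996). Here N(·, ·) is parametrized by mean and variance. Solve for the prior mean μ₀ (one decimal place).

The posterior mean is a precision-weighted average: μ_n = (τ₀μ₀ + τ_data·x̄)/(τ₀+τ_data), with τ₀=1/σ₀² and τ_data=n/σ².
Here τ₀ = 1/107.9 = 0.009268 and τ_data = 4/98.2 = 0.040733, so τ_n = 0.050001.
Rearranging for μ₀: μ₀ = (μ_n·τ_n − τ_data·x̄)/τ₀ = (4.1758·0.050001 − 0.040733·6.4) / 0.009268 = -0.051897/0.009268 ≈ -5.6.

μ₀ = -5.6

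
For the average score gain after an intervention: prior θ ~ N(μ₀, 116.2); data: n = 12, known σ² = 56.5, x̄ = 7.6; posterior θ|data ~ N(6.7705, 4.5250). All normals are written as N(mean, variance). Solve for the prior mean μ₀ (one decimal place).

μ₀ = -13.7

With known observation variance, the Normal–Normal posterior has precision τ_n = τ₀ + n/σ² and mean μ_n = (τ₀μ₀ + (n/σ²)x̄)/τ_n.
Here τ₀ = 1/116.2 = 0.008606 and τ_data = 12/56.5 = 0.212389, so τ_n = 0.220995.
Rearranging for μ₀: μ₀ = (μ_n·τ_n − τ_data·x̄)/τ₀ = (6.7705·0.220995 − 0.212389·7.6) / 0.008606 = -0.117910/0.008606 ≈ -13.7.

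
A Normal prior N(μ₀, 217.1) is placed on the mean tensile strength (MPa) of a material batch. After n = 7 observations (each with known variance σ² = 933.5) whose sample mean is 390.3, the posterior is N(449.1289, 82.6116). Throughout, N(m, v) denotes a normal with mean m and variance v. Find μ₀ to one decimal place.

The posterior mean is a precision-weighted average: μ_n = (τ₀μ₀ + τ_data·x̄)/(τ₀+τ_data), with τ₀=1/σ₀² and τ_data=n/σ².
Here τ₀ = 1/217.1 = 0.004606 and τ_data = 7/933.5 = 0.007499, so τ_n = 0.012105.
Rearranging for μ₀: μ₀ = (μ_n·τ_n − τ_data·x̄)/τ₀ = (449.1289·0.012105 − 0.007499·390.3) / 0.004606 = 2.509846/0.004606 ≈ 544.9.

μ₀ = 544.9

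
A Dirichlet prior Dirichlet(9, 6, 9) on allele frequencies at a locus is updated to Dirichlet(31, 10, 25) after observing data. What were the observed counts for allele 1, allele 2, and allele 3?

For a Dirichlet(α) prior with multinomial counts c, the posterior is Dirichlet(α + c) componentwise.
Counts are posterior − prior componentwise: 31−9=22, 10−6=4, 25−9=16.

counts (22, 4, 16)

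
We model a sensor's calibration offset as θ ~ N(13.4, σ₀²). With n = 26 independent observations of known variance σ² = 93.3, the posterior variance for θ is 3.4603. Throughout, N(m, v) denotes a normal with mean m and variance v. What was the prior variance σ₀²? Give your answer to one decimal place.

σ₀² = 96.9

Posterior precision equals prior precision plus data precision: 1/σ_n² = 1/σ₀² + n/σ².
So 1/σ₀² = 1/3.4603 − 26/93.3 = 0.288992 − 0.278671 = 0.010321.
Hence σ₀² = 1/0.010321 ≈ 96.9.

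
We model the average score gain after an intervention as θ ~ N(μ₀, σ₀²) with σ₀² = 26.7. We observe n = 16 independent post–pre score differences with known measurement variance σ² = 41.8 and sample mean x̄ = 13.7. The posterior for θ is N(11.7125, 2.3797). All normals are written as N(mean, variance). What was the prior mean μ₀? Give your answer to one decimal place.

The posterior mean is a precision-weighted average: μ_n = (τ₀μ₀ + τ_data·x̄)/(τ₀+τ_data), with τ₀=1/σ₀² and τ_data=n/σ².
Here τ₀ = 1/26.7 = 0.037453 and τ_data = 16/41.8 = 0.382775, so τ_n = 0.420228.
Rearranging for μ₀: μ₀ = (μ_n·τ_n − τ_data·x̄)/τ₀ = (11.7125·0.420228 − 0.382775·13.7) / 0.037453 = -0.322097/0.037453 ≈ -8.6.

μ₀ = -8.6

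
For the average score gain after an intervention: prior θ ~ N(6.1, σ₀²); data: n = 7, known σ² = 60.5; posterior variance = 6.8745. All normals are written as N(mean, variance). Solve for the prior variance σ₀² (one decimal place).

For the Normal–Normal model with known σ², precisions add: τ_n = τ₀ + n/σ².
So 1/σ₀² = 1/6.8745 − 7/60.5 = 0.145465 − 0.115702 = 0.029763.
Hence σ₀² = 1/0.029763 ≈ 33.6.

σ₀² = 33.6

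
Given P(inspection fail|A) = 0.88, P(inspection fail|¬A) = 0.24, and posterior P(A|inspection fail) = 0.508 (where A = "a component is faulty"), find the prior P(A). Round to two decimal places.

P(A) = 0.22

In odds form, posterior odds = prior odds × likelihood ratio, so prior odds = posterior odds ÷ LR.
Posterior odds = 0.508/(1−0.508) = 1.0325. LR = 0.88/0.24 = 3.6667.
Prior odds = 1.0325/3.6667 = 0.2816, so P(A) = 0.2816/(1+0.2816) ≈ 0.22.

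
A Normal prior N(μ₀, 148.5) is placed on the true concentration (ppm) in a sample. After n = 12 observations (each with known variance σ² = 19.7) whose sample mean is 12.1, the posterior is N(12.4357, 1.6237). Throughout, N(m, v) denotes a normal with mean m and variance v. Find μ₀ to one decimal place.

μ₀ = 42.8

The posterior mean is a precision-weighted average: μ_n = (τ₀μ₀ + τ_data·x̄)/(τ₀+τ_data), with τ₀=1/σ₀² and τ_data=n/σ².
Here τ₀ = 1/148.5 = 0.006734 and τ_data = 12/19.7 = 0.609137, so τ_n = 0.615871.
Rearranging for μ₀: μ₀ = (μ_n·τ_n − τ_data·x̄)/τ₀ = (12.4357·0.615871 − 0.609137·12.1) / 0.006734 = 0.288229/0.006734 ≈ 42.8.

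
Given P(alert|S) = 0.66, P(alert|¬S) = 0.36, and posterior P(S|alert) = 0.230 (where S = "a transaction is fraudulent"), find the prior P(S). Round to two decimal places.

Bayes' rule in odds form gives O(S|E) = O(S)·[P(E|S)/P(E|¬S)], hence O(S) = O(S|E)/LR.
Posterior odds = 0.230/(1−0.230) = 0.2987. LR = 0.66/0.36 = 1.8333.
Prior odds = 0.2987/1.8333 = 0.1629, so P(S) = 0.1629/(1+0.1629) ≈ 0.14.

P(S) = 0.14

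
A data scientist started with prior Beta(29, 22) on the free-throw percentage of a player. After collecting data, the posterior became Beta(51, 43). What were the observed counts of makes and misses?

A Beta(α, β) prior with s successes and f failures in binomial data gives a Beta(α+s, β+f) posterior.
Match parameters: s=51−29=22, f=43−22=21.

22 makes and 21 misses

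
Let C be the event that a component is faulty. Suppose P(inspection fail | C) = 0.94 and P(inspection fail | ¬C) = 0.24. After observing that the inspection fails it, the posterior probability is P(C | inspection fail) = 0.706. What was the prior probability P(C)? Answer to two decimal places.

Bayes' rule in odds form gives O(C|E) = O(C)·[P(E|C)/P(E|¬C)], hence O(C) = O(C|E)/LR.
Posterior odds = 0.706/(1−0.706) = 2.4014. LR = 0.94/0.24 = 3.9167.
Prior odds = 2.4014/3.9167 = 0.6131, so P(C) = 0.6131/(1+0.6131) ≈ 0.38.

P(C) = 0.38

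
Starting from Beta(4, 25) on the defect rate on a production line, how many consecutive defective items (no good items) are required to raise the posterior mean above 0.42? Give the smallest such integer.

After k defective items and 0 good items the posterior is Beta(4+k, 25), with mean (4+k)/(4+25+k).
Set (4+k)/(29+k) > 0.42 and solve: k > (0.42·29 − 4)/(1 − 0.42) = 14.103.
The smallest integer exceeding 14.103 is 15.

k = 15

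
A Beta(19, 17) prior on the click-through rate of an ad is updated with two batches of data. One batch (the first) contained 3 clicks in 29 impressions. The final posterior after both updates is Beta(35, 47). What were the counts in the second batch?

13 clicks and 4 non-clicks

Because Beta–binomial updating is additive in the counts, the combined data contributed (α_post−α_prior, β_post−β_prior) successes and failures.
Total across both batches: 35−19=16 clicks, 47−17=30 non-clicks.
Subtract the first batch: 16−3=13 clicks and 30−26=4 non-clicks.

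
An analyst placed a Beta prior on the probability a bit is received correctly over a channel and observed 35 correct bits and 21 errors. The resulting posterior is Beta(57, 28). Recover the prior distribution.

Beta(22, 7)

A Beta(α, β) prior with s successes and f failures in binomial data gives a Beta(α+s, β+f) posterior.
Subtract the data counts: 57−35=22, 28−21=7.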